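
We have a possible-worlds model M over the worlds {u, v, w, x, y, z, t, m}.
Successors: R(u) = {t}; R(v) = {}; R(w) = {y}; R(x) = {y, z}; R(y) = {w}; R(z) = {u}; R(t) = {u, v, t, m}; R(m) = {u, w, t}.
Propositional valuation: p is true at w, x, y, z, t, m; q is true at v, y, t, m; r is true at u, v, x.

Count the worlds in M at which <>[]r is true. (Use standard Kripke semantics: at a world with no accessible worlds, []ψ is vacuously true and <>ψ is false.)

Let φ = <>[]r. Evaluate φ at each world:
  u (successors {t}): φ is false.
  v (successors ∅): φ is false.
  w (successors {y}): φ is false.
  x (successors {y, z}): φ is true.
  y (successors {w}): φ is false.
  z (successors {u}): φ is false.
  t (successors {u, v, t, m}): φ is true.
  m (successors {u, w, t}): φ is false.
For instance, at u:
  At u: <>[]r requires []r at some successor in {t}.
    At t: []r is false.
  So <>[]r is false at u.
Satisfying worlds: {x, t}

2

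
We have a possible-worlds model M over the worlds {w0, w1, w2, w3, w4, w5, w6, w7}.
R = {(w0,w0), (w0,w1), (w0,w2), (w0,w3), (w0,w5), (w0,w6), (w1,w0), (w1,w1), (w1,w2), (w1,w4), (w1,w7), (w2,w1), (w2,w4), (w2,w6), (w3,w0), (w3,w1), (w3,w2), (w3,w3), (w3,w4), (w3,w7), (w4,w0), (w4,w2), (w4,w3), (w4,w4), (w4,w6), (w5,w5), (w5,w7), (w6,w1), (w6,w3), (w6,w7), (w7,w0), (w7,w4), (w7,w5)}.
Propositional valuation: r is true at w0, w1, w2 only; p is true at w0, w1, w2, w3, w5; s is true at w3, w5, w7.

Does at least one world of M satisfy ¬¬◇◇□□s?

No

Let φ = ¬¬◇◇□□s. Evaluate φ at each world:
  w0 (successors {w0, w1, w2, w3, w5, w6}): φ is false.
  w1 (successors {w0, w1, w2, w4, w7}): φ is false.
  w2 (successors {w1, w4, w6}): φ is false.
  w3 (successors {w0, w1, w2, w3, w4, w7}): φ is false.
  w4 (successors {w0, w2, w3, w4, w6}): φ is false.
  w5 (successors {w5, w7}): φ is false.
  w6 (successors {w1, w3, w7}): φ is false.
  w7 (successors {w0, w4, w5}): φ is false.
For instance, at w5:
  At w5: ¬◇◇□□s is true, so ¬¬◇◇□□s is false.
    At w5: ◇◇□□s is false, so ¬◇◇□□s is true.
      At w5: ◇◇□□s requires ◇□□s at some successor in {w5, w7}.
        At w5: ◇□□s is false.
        At w7: ◇□□s is false.
      So ◇◇□□s is false at w5.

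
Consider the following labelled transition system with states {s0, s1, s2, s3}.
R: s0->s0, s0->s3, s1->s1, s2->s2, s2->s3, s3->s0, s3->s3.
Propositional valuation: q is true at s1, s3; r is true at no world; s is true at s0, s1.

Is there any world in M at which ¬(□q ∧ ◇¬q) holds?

Let φ = ¬(□q ∧ ◇¬q). Evaluate φ at each world:
  s0 (successors {s0, s3}): φ is true.
  s1 (successors {s1}): φ is true.
  s2 (successors {s2, s3}): φ is true.
  s3 (successors {s0, s3}): φ is true.
Detail at s0 (witness):
  At s0: □q ∧ ◇¬q is false, so ¬(□q ∧ ◇¬q) is true.
    At s0: □q is false, ◇¬q is true, so □q ∧ ◇¬q is false.
      At s0: □q requires q at every successor {s0, s3}.
        q fails at s0, so □q is false at s0.
      At s0: ◇¬q requires ¬q at some successor in {s0, s3}.
        ¬q holds at s0, so ◇¬q is true at s0.

Yes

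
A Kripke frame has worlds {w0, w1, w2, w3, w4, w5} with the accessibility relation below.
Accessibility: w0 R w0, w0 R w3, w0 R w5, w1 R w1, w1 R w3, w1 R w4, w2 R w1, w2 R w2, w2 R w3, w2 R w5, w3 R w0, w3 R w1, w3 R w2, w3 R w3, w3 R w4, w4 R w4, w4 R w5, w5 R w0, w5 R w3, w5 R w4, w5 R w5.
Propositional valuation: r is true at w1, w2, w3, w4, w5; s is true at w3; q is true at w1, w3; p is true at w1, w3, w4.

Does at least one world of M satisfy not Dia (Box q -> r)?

Let φ = not Dia (Box q -> r). Evaluate φ at each world:
  w0 (successors {w0, w3, w5}): φ is false.
  w1 (successors {w1, w3, w4}): φ is false.
  w2 (successors {w1, w2, w3, w5}): φ is false.
  w3 (successors {w0, w1, w2, w3, w4}): φ is false.
  w4 (successors {w4, w5}): φ is false.
  w5 (successors {w0, w3, w4, w5}): φ is false.
For instance, at w0:
  At w0: Dia (Box q -> r) is true, so not Dia (Box q -> r) is false.
    At w0: Dia (Box q -> r) requires Box q -> r at some successor in {w0, w3, w5}.
      Box q -> r holds at w0, so Dia (Box q -> r) is true at w0.

No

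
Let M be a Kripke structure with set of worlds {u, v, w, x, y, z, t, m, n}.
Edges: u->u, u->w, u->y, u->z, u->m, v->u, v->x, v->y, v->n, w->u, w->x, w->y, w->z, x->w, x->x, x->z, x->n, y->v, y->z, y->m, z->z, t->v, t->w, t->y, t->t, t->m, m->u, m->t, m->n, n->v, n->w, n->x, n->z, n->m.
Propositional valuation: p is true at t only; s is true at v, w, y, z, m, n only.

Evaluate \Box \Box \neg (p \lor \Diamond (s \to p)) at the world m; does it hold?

No

At m: \Box \Box \neg (p \lor \Diamond (s \to p)) requires \Box \neg (p \lor \Diamond (s \to p)) at every successor {u, t, n}.
  \Box \neg (p \lor \Diamond (s \to p)) fails at u, so \Box \Box \neg (p \lor \Diamond (s \to p)) is false at m.
    At u: \Box \neg (p \lor \Diamond (s \to p)) requires \neg (p \lor \Diamond (s \to p)) at every successor {u, w, y, z, m}.
      \neg (p \lor \Diamond (s \to p)) fails at u, so \Box \neg (p \lor \Diamond (s \to p)) is false at u.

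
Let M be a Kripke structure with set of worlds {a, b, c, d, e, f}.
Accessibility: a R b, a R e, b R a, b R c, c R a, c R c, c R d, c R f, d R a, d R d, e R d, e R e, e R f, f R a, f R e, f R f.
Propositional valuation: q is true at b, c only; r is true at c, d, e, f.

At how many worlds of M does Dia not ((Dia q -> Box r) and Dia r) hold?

5

Let φ = Dia not ((Dia q -> Box r) and Dia r). Evaluate φ at each world:
  a (successors {b, e}): φ is true.
  b (successors {a, c}): φ is true.
  c (successors {a, c, d, f}): φ is true.
  d (successors {a, d}): φ is true.
  e (successors {d, e, f}): φ is false.
  f (successors {a, e, f}): φ is true.
For instance, at b:
  At b: Dia not ((Dia q -> Box r) and Dia r) requires not ((Dia q -> Box r) and Dia r) at some successor in {a, c}.
    not ((Dia q -> Box r) and Dia r) holds at a, so Dia not ((Dia q -> Box r) and Dia r) is true at b.
      At a: (Dia q -> Box r) and Dia r is false, so not ((Dia q -> Box r) and Dia r) is true.
Satisfying worlds: {a, b, c, d, f}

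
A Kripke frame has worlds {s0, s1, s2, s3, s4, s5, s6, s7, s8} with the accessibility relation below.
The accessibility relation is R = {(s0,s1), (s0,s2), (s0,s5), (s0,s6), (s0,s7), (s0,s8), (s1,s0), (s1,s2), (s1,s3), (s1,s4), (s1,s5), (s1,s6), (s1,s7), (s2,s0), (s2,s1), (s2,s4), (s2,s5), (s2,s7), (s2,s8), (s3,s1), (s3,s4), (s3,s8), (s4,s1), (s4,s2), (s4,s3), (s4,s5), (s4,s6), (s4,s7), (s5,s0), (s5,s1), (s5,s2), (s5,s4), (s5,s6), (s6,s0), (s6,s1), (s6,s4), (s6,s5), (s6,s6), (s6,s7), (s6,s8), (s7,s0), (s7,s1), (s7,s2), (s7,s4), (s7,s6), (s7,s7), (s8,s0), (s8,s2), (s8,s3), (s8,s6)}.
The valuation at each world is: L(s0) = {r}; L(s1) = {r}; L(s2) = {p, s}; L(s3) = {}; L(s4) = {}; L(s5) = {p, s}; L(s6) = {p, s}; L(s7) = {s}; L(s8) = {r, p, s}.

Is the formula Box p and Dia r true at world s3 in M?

Recall that Box ψ holds at a world iff ψ holds at every accessible world, and Dia ψ holds iff ψ holds at some accessible world.
At s3: Box p is false, Dia r is true, so Box p and Dia r is false.
  At s3: Box p requires p at every successor {s1, s4, s8}.
    p fails at s1, so Box p is false at s3.
  At s3: Dia r requires r at some successor in {s1, s4, s8}.
    r holds at s1, so Dia r is true at s3.

No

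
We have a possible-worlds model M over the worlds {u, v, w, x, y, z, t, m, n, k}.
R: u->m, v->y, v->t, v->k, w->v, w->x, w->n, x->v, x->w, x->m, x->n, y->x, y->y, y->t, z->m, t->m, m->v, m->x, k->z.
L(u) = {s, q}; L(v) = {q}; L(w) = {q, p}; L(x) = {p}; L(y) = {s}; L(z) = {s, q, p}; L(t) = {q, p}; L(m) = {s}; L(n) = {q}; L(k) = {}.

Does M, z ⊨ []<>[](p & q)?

Recall that []ψ holds at a world iff ψ holds at every accessible world, and <>ψ holds iff ψ holds at some accessible world.
At z: []<>[](p & q) requires <>[](p & q) at every successor {m}.
  <>[](p & q) fails at m, so []<>[](p & q) is false at z.
    At m: <>[](p & q) requires [](p & q) at some successor in {v, x}.
      At v: [](p & q) is false.
      At x: [](p & q) is false.
    So <>[](p & q) is false at m.

No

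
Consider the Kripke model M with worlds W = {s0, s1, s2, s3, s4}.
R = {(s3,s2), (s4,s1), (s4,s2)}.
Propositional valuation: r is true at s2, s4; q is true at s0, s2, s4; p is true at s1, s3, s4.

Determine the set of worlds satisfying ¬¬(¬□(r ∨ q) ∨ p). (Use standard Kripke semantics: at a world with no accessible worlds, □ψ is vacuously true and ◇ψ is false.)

s1, s3, s4

Recall that □ψ holds at a world iff ψ holds at every accessible world, and ◇ψ holds iff ψ holds at some accessible world.
Let φ = ¬¬(¬□(r ∨ q) ∨ p). Evaluate φ at each world:
  s0 (successors ∅): φ is false.
  s1 (successors ∅): φ is true.
  s2 (successors ∅): φ is false.
  s3 (successors {s2}): φ is true.
  s4 (successors {s1, s2}): φ is true.
For instance, at s4:
  At s4: ¬(¬□(r ∨ q) ∨ p) is false, so ¬¬(¬□(r ∨ q) ∨ p) is true.
    At s4: ¬□(r ∨ q) ∨ p is true, so ¬(¬□(r ∨ q) ∨ p) is false.
      At s4: ¬□(r ∨ q) is true, p is true, so ¬□(r ∨ q) ∨ p is true.
Satisfying worlds: {s1, s3, s4}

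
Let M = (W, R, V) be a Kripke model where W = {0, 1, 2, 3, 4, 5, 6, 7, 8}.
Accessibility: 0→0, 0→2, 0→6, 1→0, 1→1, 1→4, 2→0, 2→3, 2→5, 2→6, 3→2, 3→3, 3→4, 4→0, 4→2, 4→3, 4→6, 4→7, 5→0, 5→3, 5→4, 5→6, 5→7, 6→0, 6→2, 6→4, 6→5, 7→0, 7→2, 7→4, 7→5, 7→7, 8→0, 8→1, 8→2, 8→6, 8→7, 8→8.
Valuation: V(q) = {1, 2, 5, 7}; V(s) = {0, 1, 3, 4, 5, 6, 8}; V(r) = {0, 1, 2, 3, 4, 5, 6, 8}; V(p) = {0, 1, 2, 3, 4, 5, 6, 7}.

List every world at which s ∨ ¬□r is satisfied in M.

0, 1, 3, 4, 5, 6, 7, 8

Let φ = s ∨ ¬□r. Evaluate φ at each world:
  0 (successors {0, 2, 6}): φ is true.
  1 (successors {0, 1, 4}): φ is true.
  2 (successors {0, 3, 5, 6}): φ is false.
  3 (successors {2, 3, 4}): φ is true.
  4 (successors {0, 2, 3, 6, 7}): φ is true.
  5 (successors {0, 3, 4, 6, 7}): φ is true.
  6 (successors {0, 2, 4, 5}): φ is true.
  7 (successors {0, 2, 4, 5, 7}): φ is true.
  8 (successors {0, 1, 2, 6, 7, 8}): φ is true.
For instance, at 3:
  At 3: s is true, ¬□r is false, so s ∨ ¬□r is true.
    At 3: □r is true, so ¬□r is false.
      At 3: □r requires r at every successor {2, 3, 4}.
        At 2: r is true.
        At 3: r is true.
        At 4: r is true.
      So □r is true at 3.
Satisfying worlds: {0, 1, 3, 4, 5, 6, 7, 8}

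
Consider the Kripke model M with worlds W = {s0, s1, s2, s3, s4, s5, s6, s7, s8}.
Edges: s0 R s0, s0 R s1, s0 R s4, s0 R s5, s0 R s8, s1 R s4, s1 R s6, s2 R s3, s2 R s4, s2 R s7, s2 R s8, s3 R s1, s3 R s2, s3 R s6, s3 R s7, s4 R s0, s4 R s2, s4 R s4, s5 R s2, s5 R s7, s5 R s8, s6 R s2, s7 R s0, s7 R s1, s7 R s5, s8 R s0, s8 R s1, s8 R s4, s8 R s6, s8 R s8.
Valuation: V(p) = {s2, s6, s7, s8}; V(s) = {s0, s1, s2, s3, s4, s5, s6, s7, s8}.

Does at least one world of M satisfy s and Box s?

Yes

Let φ = s and Box s. Evaluate φ at each world:
  s0 (successors {s0, s1, s4, s5, s8}): φ is true.
  s1 (successors {s4, s6}): φ is true.
  s2 (successors {s3, s4, s7, s8}): φ is true.
  s3 (successors {s1, s2, s6, s7}): φ is true.
  s4 (successors {s0, s2, s4}): φ is true.
  s5 (successors {s2, s7, s8}): φ is true.
  s6 (successors {s2}): φ is true.
  s7 (successors {s0, s1, s5}): φ is true.
  s8 (successors {s0, s1, s4, s6, s8}): φ is true.
Detail at s0 (witness):
  At s0: s is true, Box s is true, so s and Box s is true.
    At s0: Box s requires s at every successor {s0, s1, s4, s5, s8}.
      At s0: s is true.
      At s1: s is true.
      At s4: s is true.
      At s5: s is true.
      At s8: s is true.
    So Box s is true at s0.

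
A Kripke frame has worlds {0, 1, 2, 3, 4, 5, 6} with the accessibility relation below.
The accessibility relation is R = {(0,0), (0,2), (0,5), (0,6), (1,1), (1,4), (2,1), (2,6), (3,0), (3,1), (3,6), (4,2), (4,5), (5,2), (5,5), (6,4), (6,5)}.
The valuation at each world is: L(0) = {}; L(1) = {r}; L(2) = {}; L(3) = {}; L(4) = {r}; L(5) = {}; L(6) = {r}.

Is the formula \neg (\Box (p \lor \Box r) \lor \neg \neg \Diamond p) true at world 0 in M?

At 0: \Box (p \lor \Box r) \lor \neg \neg \Diamond p is false, so \neg (\Box (p \lor \Box r) \lor \neg \neg \Diamond p) is true.
  At 0: \Box (p \lor \Box r) is false, \neg \neg \Diamond p is false, so \Box (p \lor \Box r) \lor \neg \neg \Diamond p is false.
    At 0: \Box (p \lor \Box r) requires p \lor \Box r at every successor {0, 2, 5, 6}.
      p \lor \Box r fails at 0, so \Box (p \lor \Box r) is false at 0.
    At 0: \neg \Diamond p is true, so \neg \neg \Diamond p is false.
      At 0: \Diamond p is false, so \neg \Diamond p is true.

Yes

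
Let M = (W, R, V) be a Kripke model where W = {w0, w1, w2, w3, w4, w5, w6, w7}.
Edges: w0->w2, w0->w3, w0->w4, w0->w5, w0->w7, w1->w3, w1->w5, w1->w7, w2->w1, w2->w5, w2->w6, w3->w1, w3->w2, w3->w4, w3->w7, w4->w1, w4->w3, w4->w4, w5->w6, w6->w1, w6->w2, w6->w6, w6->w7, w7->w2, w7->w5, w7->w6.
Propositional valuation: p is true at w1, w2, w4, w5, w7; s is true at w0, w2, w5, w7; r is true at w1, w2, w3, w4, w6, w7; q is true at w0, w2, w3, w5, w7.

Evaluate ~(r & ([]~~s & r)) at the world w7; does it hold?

At w7: r & ([]~~s & r) is false, so ~(r & ([]~~s & r)) is true.
  At w7: r is true, []~~s & r is false, so r & ([]~~s & r) is false.
    At w7: []~~s is false, r is true, so []~~s & r is false.
      At w7: []~~s requires ~~s at every successor {w2, w5, w6}.
        ~~s fails at w6, so []~~s is false at w7.

Yes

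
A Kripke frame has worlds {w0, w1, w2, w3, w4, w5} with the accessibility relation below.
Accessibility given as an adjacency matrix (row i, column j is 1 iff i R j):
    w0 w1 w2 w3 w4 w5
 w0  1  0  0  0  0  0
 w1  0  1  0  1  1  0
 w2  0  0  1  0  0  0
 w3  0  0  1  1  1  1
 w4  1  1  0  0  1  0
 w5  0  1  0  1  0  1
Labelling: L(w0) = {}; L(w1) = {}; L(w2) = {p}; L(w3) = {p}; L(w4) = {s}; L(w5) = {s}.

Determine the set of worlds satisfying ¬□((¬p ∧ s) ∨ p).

w0, w1, w4, w5

Recall that □ψ holds at a world iff ψ holds at every accessible world, and ◇ψ holds iff ψ holds at some accessible world.
Let φ = ¬□((¬p ∧ s) ∨ p). Evaluate φ at each world:
  w0 (successors {w0}): φ is true.
  w1 (successors {w1, w3, w4}): φ is true.
  w2 (successors {w2}): φ is false.
  w3 (successors {w2, w3, w4, w5}): φ is false.
  w4 (successors {w0, w1, w4}): φ is true.
  w5 (successors {w1, w3, w5}): φ is true.
For instance, at w3:
  At w3: □((¬p ∧ s) ∨ p) is true, so ¬□((¬p ∧ s) ∨ p) is false.
    At w3: □((¬p ∧ s) ∨ p) requires (¬p ∧ s) ∨ p at every successor {w2, w3, w4, w5}.
      At w2: (¬p ∧ s) ∨ p is true.
      At w3: (¬p ∧ s) ∨ p is true.
      At w4: (¬p ∧ s) ∨ p is true.
      At w5: (¬p ∧ s) ∨ p is true.
    So □((¬p ∧ s) ∨ p) is true at w3.
Satisfying worlds: {w0, w1, w4, w5}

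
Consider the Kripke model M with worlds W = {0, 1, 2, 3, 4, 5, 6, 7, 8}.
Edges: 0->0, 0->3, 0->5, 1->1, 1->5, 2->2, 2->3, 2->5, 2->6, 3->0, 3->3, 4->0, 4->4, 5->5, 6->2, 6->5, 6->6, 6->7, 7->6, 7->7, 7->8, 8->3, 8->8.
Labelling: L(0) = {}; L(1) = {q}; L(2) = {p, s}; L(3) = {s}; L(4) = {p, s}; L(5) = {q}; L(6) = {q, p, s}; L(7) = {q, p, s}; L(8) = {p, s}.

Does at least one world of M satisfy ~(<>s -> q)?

Recall that <>ψ holds at a world iff ψ holds at some accessible world.
Let φ = ~(<>s -> q). Evaluate φ at each world:
  0 (successors {0, 3, 5}): φ is true.
  1 (successors {1, 5}): φ is false.
  2 (successors {2, 3, 5, 6}): φ is true.
  3 (successors {0, 3}): φ is true.
  4 (successors {0, 4}): φ is true.
  5 (successors {5}): φ is false.
  6 (successors {2, 5, 6, 7}): φ is false.
  7 (successors {6, 7, 8}): φ is false.
  8 (successors {3, 8}): φ is true.
Detail at 0 (witness):
  At 0: <>s -> q is false, so ~(<>s -> q) is true.
    At 0: <>s is true, q is false, so <>s -> q is false.
      At 0: <>s requires s at some successor in {0, 3, 5}.
        s holds at 3, so <>s is true at 0.

Yes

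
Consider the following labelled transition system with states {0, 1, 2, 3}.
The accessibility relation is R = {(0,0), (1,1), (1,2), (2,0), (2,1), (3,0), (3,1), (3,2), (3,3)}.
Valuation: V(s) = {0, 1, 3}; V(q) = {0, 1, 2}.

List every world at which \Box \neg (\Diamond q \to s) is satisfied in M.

none

Recall that \Box ψ holds at a world iff ψ holds at every accessible world, and \Diamond ψ holds iff ψ holds at some accessible world.
Let φ = \Box \neg (\Diamond q \to s). Evaluate φ at each world:
  0 (successors {0}): φ is false.
  1 (successors {1, 2}): φ is false.
  2 (successors {0, 1}): φ is false.
  3 (successors {0, 1, 2, 3}): φ is false.
For instance, at 0:
  At 0: \Box \neg (\Diamond q \to s) requires \neg (\Diamond q \to s) at every successor {0}.
    \neg (\Diamond q \to s) fails at 0, so \Box \neg (\Diamond q \to s) is false at 0.
      At 0: \Diamond q \to s is true, so \neg (\Diamond q \to s) is false.
Satisfying worlds: none.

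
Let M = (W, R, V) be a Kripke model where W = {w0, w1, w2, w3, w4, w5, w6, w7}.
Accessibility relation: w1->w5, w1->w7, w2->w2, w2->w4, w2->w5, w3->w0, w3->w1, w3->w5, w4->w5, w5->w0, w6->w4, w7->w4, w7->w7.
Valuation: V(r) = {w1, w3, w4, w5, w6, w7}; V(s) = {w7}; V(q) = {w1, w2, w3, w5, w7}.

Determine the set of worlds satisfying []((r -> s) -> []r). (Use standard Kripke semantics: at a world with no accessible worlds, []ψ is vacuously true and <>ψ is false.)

w0, w1, w3, w4, w5, w6, w7

Let φ = []((r -> s) -> []r). Evaluate φ at each world:
  w0 (successors ∅): φ is true.
  w1 (successors {w5, w7}): φ is true.
  w2 (successors {w2, w4, w5}): φ is false.
  w3 (successors {w0, w1, w5}): φ is true.
  w4 (successors {w5}): φ is true.
  w5 (successors {w0}): φ is true.
  w6 (successors {w4}): φ is true.
  w7 (successors {w4, w7}): φ is true.
For instance, at w2:
  At w2: []((r -> s) -> []r) requires (r -> s) -> []r at every successor {w2, w4, w5}.
    (r -> s) -> []r fails at w2, so []((r -> s) -> []r) is false at w2.
      At w2: r -> s is true, []r is false, so (r -> s) -> []r is false.
Satisfying worlds: {w0, w1, w3, w4, w5, w6, w7}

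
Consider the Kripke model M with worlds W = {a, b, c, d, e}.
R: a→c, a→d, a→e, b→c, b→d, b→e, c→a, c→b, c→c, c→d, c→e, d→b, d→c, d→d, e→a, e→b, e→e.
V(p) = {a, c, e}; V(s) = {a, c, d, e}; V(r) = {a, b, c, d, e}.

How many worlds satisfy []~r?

0

Let φ = []~r. Evaluate φ at each world:
  a (successors {c, d, e}): φ is false.
  b (successors {c, d, e}): φ is false.
  c (successors {a, b, c, d, e}): φ is false.
  d (successors {b, c, d}): φ is false.
  e (successors {a, b, e}): φ is false.
For instance, at a:
  At a: []~r requires ~r at every successor {c, d, e}.
    ~r fails at c, so []~r is false at a.
Satisfying worlds: none.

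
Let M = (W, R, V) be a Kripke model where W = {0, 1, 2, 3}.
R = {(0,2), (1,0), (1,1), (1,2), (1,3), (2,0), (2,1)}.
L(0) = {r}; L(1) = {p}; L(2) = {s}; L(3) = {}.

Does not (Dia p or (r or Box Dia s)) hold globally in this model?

No

Let φ = not (Dia p or (r or Box Dia s)). Evaluate φ at each world:
  0 (successors {2}): φ is false.
  1 (successors {0, 1, 2, 3}): φ is false.
  2 (successors {0, 1}): φ is false.
  3 (successors ∅): φ is false.
Detail at 0 (counterexample):
  At 0: Dia p or (r or Box Dia s) is true, so not (Dia p or (r or Box Dia s)) is false.
    At 0: Dia p is false, r or Box Dia s is true, so Dia p or (r or Box Dia s) is true.
      At 0: Dia p requires p at some successor in {2}.
        At 2: p is false.
      So Dia p is false at 0.
      At 0: r is true, Box Dia s is false, so r or Box Dia s is true.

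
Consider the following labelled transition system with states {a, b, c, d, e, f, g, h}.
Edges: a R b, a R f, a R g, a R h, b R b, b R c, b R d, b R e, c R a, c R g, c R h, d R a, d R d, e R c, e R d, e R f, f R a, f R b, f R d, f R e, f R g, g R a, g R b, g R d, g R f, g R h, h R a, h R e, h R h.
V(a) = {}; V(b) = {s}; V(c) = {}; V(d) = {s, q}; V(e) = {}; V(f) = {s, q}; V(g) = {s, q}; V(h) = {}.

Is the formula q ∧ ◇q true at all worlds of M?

No

Let φ = q ∧ ◇q. Evaluate φ at each world:
  a (successors {b, f, g, h}): φ is false.
  b (successors {b, c, d, e}): φ is false.
  c (successors {a, g, h}): φ is false.
  d (successors {a, d}): φ is true.
  e (successors {c, d, f}): φ is false.
  f (successors {a, b, d, e, g}): φ is true.
  g (successors {a, b, d, f, h}): φ is true.
  h (successors {a, e, h}): φ is false.
Detail at a (counterexample):
  At a: q is false, ◇q is true, so q ∧ ◇q is false.
    At a: ◇q requires q at some successor in {b, f, g, h}.
      q holds at f, so ◇q is true at a.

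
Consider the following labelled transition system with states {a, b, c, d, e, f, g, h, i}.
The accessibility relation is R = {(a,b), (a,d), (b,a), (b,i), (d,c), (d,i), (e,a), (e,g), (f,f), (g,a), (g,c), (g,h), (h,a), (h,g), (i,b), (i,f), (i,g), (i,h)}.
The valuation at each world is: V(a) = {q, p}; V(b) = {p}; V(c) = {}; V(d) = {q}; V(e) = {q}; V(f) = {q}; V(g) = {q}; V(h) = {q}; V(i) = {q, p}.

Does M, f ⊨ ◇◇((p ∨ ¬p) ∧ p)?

No

At f: ◇◇((p ∨ ¬p) ∧ p) requires ◇((p ∨ ¬p) ∧ p) at some successor in {f}.
  At f: ◇((p ∨ ¬p) ∧ p) is false.
So ◇◇((p ∨ ¬p) ∧ p) is false at f.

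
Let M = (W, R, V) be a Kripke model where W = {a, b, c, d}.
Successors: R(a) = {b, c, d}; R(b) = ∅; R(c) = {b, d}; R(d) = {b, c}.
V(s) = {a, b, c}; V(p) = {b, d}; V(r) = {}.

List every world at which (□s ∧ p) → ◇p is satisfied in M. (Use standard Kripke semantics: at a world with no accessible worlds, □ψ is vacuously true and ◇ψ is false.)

Recall that □ψ holds at a world iff ψ holds at every accessible world, and ◇ψ holds iff ψ holds at some accessible world.
Let φ = (□s ∧ p) → ◇p. Evaluate φ at each world:
  a (successors {b, c, d}): φ is true.
  b (successors ∅): φ is false.
  c (successors {b, d}): φ is true.
  d (successors {b, c}): φ is true.
For instance, at a:
  At a: □s ∧ p is false, ◇p is true, so (□s ∧ p) → ◇p is true.
    At a: □s is false, p is false, so □s ∧ p is false.
      At a: □s requires s at every successor {b, c, d}.
        s fails at d, so □s is false at a.
    At a: ◇p requires p at some successor in {b, c, d}.
      p holds at b, so ◇p is true at a.
Satisfying worlds: {a, c, d}

a, c, d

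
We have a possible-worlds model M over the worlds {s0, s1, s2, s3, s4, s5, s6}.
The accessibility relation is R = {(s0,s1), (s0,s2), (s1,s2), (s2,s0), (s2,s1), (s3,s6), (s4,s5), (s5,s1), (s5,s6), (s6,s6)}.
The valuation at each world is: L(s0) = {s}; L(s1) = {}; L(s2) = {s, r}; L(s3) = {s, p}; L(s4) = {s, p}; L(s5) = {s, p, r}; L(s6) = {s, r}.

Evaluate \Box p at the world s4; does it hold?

Recall that \Box ψ holds at a world iff ψ holds at every accessible world, and \Diamond ψ holds iff ψ holds at some accessible world.
At s4: \Box p requires p at every successor {s5}.
  At s5: p is true.
So \Box p is true at s4.

Yes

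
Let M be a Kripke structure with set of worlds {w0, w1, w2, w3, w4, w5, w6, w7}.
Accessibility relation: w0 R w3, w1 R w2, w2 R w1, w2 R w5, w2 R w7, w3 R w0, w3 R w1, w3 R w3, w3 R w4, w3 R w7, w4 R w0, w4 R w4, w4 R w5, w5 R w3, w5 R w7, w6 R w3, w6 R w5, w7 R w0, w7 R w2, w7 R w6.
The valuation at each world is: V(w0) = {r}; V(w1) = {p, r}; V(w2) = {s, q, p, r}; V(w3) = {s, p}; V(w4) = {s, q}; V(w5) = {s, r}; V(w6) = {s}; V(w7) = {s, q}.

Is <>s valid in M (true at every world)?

Yes

Let φ = <>s. Evaluate φ at each world:
  w0 (successors {w3}): φ is true.
  w1 (successors {w2}): φ is true.
  w2 (successors {w1, w5, w7}): φ is true.
  w3 (successors {w0, w1, w3, w4, w7}): φ is true.
  w4 (successors {w0, w4, w5}): φ is true.
  w5 (successors {w3, w7}): φ is true.
  w6 (successors {w3, w5}): φ is true.
  w7 (successors {w0, w2, w6}): φ is true.
For instance, at w6:
  At w6: <>s requires s at some successor in {w3, w5}.
    s holds at w3, so <>s is true at w6.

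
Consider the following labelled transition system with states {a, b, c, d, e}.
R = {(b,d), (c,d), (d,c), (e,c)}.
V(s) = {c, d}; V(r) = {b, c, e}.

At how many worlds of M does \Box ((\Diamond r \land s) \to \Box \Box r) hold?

Let φ = \Box ((\Diamond r \land s) \to \Box \Box r). Evaluate φ at each world:
  a (successors ∅): φ is true.
  b (successors {d}): φ is false.
  c (successors {d}): φ is false.
  d (successors {c}): φ is true.
  e (successors {c}): φ is true.
For instance, at d:
  At d: \Box ((\Diamond r \land s) \to \Box \Box r) requires (\Diamond r \land s) \to \Box \Box r at every successor {c}.
      At c: \Diamond r \land s is false, \Box \Box r is true, so (\Diamond r \land s) \to \Box \Box r is true.
  So \Box ((\Diamond r \land s) \to \Box \Box r) is true at d.
Satisfying worlds: {a, d, e}

3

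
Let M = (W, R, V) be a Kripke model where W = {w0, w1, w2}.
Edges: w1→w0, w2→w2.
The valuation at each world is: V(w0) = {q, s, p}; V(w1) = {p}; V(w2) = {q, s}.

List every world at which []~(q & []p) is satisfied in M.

w0, w2

Let φ = []~(q & []p). Evaluate φ at each world:
  w0 (successors ∅): φ is true.
  w1 (successors {w0}): φ is false.
  w2 (successors {w2}): φ is true.
For instance, at w2:
  At w2: []~(q & []p) requires ~(q & []p) at every successor {w2}.
      At w2: q & []p is false, so ~(q & []p) is true.
  So []~(q & []p) is true at w2.
Satisfying worlds: {w0, w2}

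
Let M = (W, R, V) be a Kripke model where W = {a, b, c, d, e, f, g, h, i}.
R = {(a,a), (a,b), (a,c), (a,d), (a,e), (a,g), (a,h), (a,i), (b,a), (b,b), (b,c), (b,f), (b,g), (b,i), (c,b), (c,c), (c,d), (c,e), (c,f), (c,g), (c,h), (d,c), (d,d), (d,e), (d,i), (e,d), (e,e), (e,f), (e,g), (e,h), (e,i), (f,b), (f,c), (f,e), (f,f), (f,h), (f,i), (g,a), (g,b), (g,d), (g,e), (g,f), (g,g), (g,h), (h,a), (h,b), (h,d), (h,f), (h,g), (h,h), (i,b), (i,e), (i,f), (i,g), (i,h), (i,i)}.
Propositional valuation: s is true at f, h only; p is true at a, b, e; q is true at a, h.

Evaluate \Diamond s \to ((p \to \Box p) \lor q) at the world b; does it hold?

Recall that \Box ψ holds at a world iff ψ holds at every accessible world, and \Diamond ψ holds iff ψ holds at some accessible world.
At b: \Diamond s is true, (p \to \Box p) \lor q is false, so \Diamond s \to ((p \to \Box p) \lor q) is false.
  At b: \Diamond s requires s at some successor in {a, b, c, f, g, i}.
    s holds at f, so \Diamond s is true at b.
  At b: p \to \Box p is false, q is false, so (p \to \Box p) \lor q is false.
    At b: p is true, \Box p is false, so p \to \Box p is false.
      At b: \Box p requires p at every successor {a, b, c, f, g, i}.
        p fails at c, so \Box p is false at b.

No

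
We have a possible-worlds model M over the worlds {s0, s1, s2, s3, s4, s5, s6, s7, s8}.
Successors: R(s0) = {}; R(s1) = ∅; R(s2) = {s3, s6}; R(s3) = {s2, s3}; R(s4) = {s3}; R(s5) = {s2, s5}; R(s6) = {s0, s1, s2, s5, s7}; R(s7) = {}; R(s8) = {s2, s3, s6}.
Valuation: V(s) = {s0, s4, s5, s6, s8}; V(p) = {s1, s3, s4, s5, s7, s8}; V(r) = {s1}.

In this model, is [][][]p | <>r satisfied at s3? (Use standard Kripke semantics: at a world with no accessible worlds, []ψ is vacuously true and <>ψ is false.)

No

At s3: [][][]p is false, <>r is false, so [][][]p | <>r is false.
  At s3: [][][]p requires [][]p at every successor {s2, s3}.
    [][]p fails at s2, so [][][]p is false at s3.
      At s2: [][]p requires []p at every successor {s3, s6}.
        []p fails at s3, so [][]p is false at s2.
  At s3: <>r requires r at some successor in {s2, s3}.
    At s2: r is false.
    At s3: r is false.
  So <>r is false at s3.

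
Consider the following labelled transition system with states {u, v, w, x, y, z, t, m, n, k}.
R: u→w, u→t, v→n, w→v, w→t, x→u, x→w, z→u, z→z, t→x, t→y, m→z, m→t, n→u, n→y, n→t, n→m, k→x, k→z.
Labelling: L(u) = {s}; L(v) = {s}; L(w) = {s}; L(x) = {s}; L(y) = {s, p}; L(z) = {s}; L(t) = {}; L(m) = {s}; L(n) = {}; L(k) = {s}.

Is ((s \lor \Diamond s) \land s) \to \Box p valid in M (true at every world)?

No

Let φ = ((s \lor \Diamond s) \land s) \to \Box p. Evaluate φ at each world:
  u (successors {w, t}): φ is false.
  v (successors {n}): φ is false.
  w (successors {v, t}): φ is false.
  x (successors {u, w}): φ is false.
  y (successors ∅): φ is true.
  z (successors {u, z}): φ is false.
  t (successors {x, y}): φ is true.
  m (successors {z, t}): φ is false.
  n (successors {u, y, t, m}): φ is true.
  k (successors {x, z}): φ is false.
Detail at u (counterexample):
  At u: (s \lor \Diamond s) \land s is true, \Box p is false, so ((s \lor \Diamond s) \land s) \to \Box p is false.
    At u: s \lor \Diamond s is true, s is true, so (s \lor \Diamond s) \land s is true.
      At u: s is true, \Diamond s is true, so s \lor \Diamond s is true.
    At u: \Box p requires p at every successor {w, t}.
      p fails at w, so \Box p is false at u.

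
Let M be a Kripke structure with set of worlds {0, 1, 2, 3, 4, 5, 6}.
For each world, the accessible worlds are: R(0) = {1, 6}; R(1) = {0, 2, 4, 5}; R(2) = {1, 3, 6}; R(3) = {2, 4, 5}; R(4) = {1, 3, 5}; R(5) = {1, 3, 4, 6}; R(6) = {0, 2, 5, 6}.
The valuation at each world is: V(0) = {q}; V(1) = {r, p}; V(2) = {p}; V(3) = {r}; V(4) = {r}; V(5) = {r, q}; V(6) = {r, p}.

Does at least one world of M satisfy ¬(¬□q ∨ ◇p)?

Let φ = ¬(¬□q ∨ ◇p). Evaluate φ at each world:
  0 (successors {1, 6}): φ is false.
  1 (successors {0, 2, 4, 5}): φ is false.
  2 (successors {1, 3, 6}): φ is false.
  3 (successors {2, 4, 5}): φ is false.
  4 (successors {1, 3, 5}): φ is false.
  5 (successors {1, 3, 4, 6}): φ is false.
  6 (successors {0, 2, 5, 6}): φ is false.
For instance, at 6:
  At 6: ¬□q ∨ ◇p is true, so ¬(¬□q ∨ ◇p) is false.
    At 6: ¬□q is true, ◇p is true, so ¬□q ∨ ◇p is true.
      At 6: □q is false, so ¬□q is true.
      At 6: ◇p requires p at some successor in {0, 2, 5, 6}.
        p holds at 2, so ◇p is true at 6.

No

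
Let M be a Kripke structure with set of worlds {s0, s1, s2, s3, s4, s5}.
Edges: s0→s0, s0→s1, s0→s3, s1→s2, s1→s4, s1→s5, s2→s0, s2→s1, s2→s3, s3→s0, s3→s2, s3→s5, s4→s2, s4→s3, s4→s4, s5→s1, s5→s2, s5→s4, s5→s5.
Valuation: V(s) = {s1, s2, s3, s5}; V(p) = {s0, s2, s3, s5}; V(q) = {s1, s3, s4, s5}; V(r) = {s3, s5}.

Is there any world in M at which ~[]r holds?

Yes

Let φ = ~[]r. Evaluate φ at each world:
  s0 (successors {s0, s1, s3}): φ is true.
  s1 (successors {s2, s4, s5}): φ is true.
  s2 (successors {s0, s1, s3}): φ is true.
  s3 (successors {s0, s2, s5}): φ is true.
  s4 (successors {s2, s3, s4}): φ is true.
  s5 (successors {s1, s2, s4, s5}): φ is true.
Detail at s0 (witness):
  At s0: []r is false, so ~[]r is true.
    At s0: []r requires r at every successor {s0, s1, s3}.
      r fails at s0, so []r is false at s0.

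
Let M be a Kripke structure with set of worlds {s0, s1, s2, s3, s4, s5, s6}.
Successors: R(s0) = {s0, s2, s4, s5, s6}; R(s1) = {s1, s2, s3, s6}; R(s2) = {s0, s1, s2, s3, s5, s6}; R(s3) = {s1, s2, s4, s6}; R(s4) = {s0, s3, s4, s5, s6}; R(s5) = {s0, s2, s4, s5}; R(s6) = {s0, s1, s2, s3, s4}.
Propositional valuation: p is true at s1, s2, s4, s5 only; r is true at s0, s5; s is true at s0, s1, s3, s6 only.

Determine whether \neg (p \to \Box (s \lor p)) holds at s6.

No

Recall that \Box ψ holds at a world iff ψ holds at every accessible world, and \Diamond ψ holds iff ψ holds at some accessible world.
At s6: p \to \Box (s \lor p) is true, so \neg (p \to \Box (s \lor p)) is false.
  At s6: p is false, \Box (s \lor p) is true, so p \to \Box (s \lor p) is true.
    At s6: \Box (s \lor p) requires s \lor p at every successor {s0, s1, s2, s3, s4}.
      At s0: s \lor p is true.
      At s1: s \lor p is true.
      At s2: s \lor p is true.
      At s3: s \lor p is true.
      At s4: s \lor p is true.
    So \Box (s \lor p) is true at s6.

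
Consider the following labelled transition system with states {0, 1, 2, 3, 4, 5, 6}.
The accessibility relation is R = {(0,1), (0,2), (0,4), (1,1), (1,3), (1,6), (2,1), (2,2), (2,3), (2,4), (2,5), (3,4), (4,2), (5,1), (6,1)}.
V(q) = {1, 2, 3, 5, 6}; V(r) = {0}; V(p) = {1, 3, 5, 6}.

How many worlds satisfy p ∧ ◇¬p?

1

Let φ = p ∧ ◇¬p. Evaluate φ at each world:
  0 (successors {1, 2, 4}): φ is false.
  1 (successors {1, 3, 6}): φ is false.
  2 (successors {1, 2, 3, 4, 5}): φ is false.
  3 (successors {4}): φ is true.
  4 (successors {2}): φ is false.
  5 (successors {1}): φ is false.
  6 (successors {1}): φ is false.
For instance, at 4:
  At 4: p is false, ◇¬p is true, so p ∧ ◇¬p is false.
    At 4: ◇¬p requires ¬p at some successor in {2}.
      ¬p holds at 2, so ◇¬p is true at 4.
Satisfying worlds: {3}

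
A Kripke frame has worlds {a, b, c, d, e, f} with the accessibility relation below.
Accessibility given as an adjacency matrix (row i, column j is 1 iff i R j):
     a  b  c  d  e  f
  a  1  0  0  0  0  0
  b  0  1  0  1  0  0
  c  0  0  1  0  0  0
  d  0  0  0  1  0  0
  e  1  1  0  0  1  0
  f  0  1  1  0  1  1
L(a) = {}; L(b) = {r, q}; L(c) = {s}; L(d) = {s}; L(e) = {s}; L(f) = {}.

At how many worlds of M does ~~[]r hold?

0

Let φ = ~~[]r. Evaluate φ at each world:
  a (successors {a}): φ is false.
  b (successors {b, d}): φ is false.
  c (successors {c}): φ is false.
  d (successors {d}): φ is false.
  e (successors {a, b, e}): φ is false.
  f (successors {b, c, e, f}): φ is false.
For instance, at a:
  At a: ~[]r is true, so ~~[]r is false.
    At a: []r is false, so ~[]r is true.
      At a: []r requires r at every successor {a}.
        r fails at a, so []r is false at a.
Satisfying worlds: none.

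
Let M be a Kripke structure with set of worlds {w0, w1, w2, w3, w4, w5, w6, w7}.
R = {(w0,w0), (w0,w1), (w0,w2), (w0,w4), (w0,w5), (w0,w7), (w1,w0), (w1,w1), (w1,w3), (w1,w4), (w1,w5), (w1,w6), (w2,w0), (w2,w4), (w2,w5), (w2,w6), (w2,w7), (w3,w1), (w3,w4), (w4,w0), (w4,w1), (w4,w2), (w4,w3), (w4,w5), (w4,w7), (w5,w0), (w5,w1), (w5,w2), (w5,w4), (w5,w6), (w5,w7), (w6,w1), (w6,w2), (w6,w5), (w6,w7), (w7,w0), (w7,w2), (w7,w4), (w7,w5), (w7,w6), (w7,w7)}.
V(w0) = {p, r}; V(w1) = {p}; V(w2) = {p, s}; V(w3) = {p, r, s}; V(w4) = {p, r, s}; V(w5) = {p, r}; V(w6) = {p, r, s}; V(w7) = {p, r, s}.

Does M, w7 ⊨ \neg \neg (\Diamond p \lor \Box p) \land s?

At w7: \neg \neg (\Diamond p \lor \Box p) is true, s is true, so \neg \neg (\Diamond p \lor \Box p) \land s is true.
  At w7: \neg (\Diamond p \lor \Box p) is false, so \neg \neg (\Diamond p \lor \Box p) is true.
    At w7: \Diamond p \lor \Box p is true, so \neg (\Diamond p \lor \Box p) is false.
      At w7: \Diamond p is true, \Box p is true, so \Diamond p \lor \Box p is true.

Yes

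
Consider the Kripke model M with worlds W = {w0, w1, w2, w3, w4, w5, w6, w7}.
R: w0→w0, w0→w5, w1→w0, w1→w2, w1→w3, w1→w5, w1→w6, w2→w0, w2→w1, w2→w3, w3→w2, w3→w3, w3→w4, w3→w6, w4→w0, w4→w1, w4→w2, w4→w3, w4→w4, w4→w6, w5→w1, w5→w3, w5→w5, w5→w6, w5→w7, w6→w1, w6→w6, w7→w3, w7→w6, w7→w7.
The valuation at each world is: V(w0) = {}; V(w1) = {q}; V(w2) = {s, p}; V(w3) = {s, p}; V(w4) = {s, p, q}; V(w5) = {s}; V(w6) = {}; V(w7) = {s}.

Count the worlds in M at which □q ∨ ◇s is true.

7

Recall that □ψ holds at a world iff ψ holds at every accessible world, and ◇ψ holds iff ψ holds at some accessible world.
Let φ = □q ∨ ◇s. Evaluate φ at each world:
  w0 (successors {w0, w5}): φ is true.
  w1 (successors {w0, w2, w3, w5, w6}): φ is true.
  w2 (successors {w0, w1, w3}): φ is true.
  w3 (successors {w2, w3, w4, w6}): φ is true.
  w4 (successors {w0, w1, w2, w3, w4, w6}): φ is true.
  w5 (successors {w1, w3, w5, w6, w7}): φ is true.
  w6 (successors {w1, w6}): φ is false.
  w7 (successors {w3, w6, w7}): φ is true.
For instance, at w1:
  At w1: □q is false, ◇s is true, so □q ∨ ◇s is true.
    At w1: □q requires q at every successor {w0, w2, w3, w5, w6}.
      q fails at w0, so □q is false at w1.
    At w1: ◇s requires s at some successor in {w0, w2, w3, w5, w6}.
      s holds at w2, so ◇s is true at w1.
Satisfying worlds: {w0, w1, w2, w3, w4, w5, w7}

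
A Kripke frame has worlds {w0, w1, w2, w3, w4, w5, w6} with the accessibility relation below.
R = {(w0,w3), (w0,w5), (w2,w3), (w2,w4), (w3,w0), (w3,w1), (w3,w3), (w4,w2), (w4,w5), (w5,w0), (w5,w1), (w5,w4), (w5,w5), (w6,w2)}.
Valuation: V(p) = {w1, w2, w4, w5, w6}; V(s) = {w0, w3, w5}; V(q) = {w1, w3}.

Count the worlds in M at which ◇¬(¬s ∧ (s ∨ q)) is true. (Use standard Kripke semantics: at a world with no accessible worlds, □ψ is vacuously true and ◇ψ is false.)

Let φ = ◇¬(¬s ∧ (s ∨ q)). Evaluate φ at each world:
  w0 (successors {w3, w5}): φ is true.
  w1 (successors ∅): φ is false.
  w2 (successors {w3, w4}): φ is true.
  w3 (successors {w0, w1, w3}): φ is true.
  w4 (successors {w2, w5}): φ is true.
  w5 (successors {w0, w1, w4, w5}): φ is true.
  w6 (successors {w2}): φ is true.
For instance, at w2:
  At w2: ◇¬(¬s ∧ (s ∨ q)) requires ¬(¬s ∧ (s ∨ q)) at some successor in {w3, w4}.
    ¬(¬s ∧ (s ∨ q)) holds at w3, so ◇¬(¬s ∧ (s ∨ q)) is true at w2.
Satisfying worlds: {w0, w2, w3, w4, w5, w6}

6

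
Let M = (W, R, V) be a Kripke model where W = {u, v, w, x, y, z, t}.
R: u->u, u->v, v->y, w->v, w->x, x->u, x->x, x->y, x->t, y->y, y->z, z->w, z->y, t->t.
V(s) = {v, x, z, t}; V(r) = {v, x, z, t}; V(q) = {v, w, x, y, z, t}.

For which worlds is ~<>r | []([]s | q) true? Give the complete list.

v, w, y, z, t

Recall that []ψ holds at a world iff ψ holds at every accessible world, and <>ψ holds iff ψ holds at some accessible world.
Let φ = ~<>r | []([]s | q). Evaluate φ at each world:
  u (successors {u, v}): φ is false.
  v (successors {y}): φ is true.
  w (successors {v, x}): φ is true.
  x (successors {u, x, y, t}): φ is false.
  y (successors {y, z}): φ is true.
  z (successors {w, y}): φ is true.
  t (successors {t}): φ is true.
For instance, at w:
  At w: ~<>r is false, []([]s | q) is true, so ~<>r | []([]s | q) is true.
    At w: <>r is true, so ~<>r is false.
      At w: <>r requires r at some successor in {v, x}.
        r holds at v, so <>r is true at w.
    At w: []([]s | q) requires []s | q at every successor {v, x}.
      At v: []s | q is true.
      At x: []s | q is true.
    So []([]s | q) is true at w.
Satisfying worlds: {v, w, y, z, t}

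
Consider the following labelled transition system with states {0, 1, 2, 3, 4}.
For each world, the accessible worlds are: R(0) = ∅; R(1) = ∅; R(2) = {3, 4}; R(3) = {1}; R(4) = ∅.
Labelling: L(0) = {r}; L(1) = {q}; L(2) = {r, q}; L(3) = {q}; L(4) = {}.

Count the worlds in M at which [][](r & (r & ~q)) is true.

Let φ = [][](r & (r & ~q)). Evaluate φ at each world:
  0 (successors ∅): φ is true.
  1 (successors ∅): φ is true.
  2 (successors {3, 4}): φ is false.
  3 (successors {1}): φ is true.
  4 (successors ∅): φ is true.
For instance, at 3:
  At 3: [][](r & (r & ~q)) requires [](r & (r & ~q)) at every successor {1}.
      At 1: no accessible worlds, so [](r & (r & ~q)) holds vacuously.
  So [][](r & (r & ~q)) is true at 3.
Satisfying worlds: {0, 1, 3, 4}

4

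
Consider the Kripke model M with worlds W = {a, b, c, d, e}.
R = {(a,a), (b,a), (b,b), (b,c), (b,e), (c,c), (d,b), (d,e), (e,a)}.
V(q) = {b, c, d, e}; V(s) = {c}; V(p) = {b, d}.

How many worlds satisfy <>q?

Let φ = <>q. Evaluate φ at each world:
  a (successors {a}): φ is false.
  b (successors {a, b, c, e}): φ is true.
  c (successors {c}): φ is true.
  d (successors {b, e}): φ is true.
  e (successors {a}): φ is false.
For instance, at c:
  At c: <>q requires q at some successor in {c}.
    q holds at c, so <>q is true at c.
Satisfying worlds: {b, c, d}

3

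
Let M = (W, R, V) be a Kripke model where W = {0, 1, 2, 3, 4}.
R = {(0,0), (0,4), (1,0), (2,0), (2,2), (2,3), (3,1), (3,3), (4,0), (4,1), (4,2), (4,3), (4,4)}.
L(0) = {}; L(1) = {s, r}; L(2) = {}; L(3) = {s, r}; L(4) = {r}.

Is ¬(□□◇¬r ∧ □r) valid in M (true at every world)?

Let φ = ¬(□□◇¬r ∧ □r). Evaluate φ at each world:
  0 (successors {0, 4}): φ is true.
  1 (successors {0}): φ is true.
  2 (successors {0, 2, 3}): φ is true.
  3 (successors {1, 3}): φ is true.
  4 (successors {0, 1, 2, 3, 4}): φ is true.
For instance, at 4:
  At 4: □□◇¬r ∧ □r is false, so ¬(□□◇¬r ∧ □r) is true.
    At 4: □□◇¬r is false, □r is false, so □□◇¬r ∧ □r is false.
      At 4: □□◇¬r requires □◇¬r at every successor {0, 1, 2, 3, 4}.
        □◇¬r fails at 2, so □□◇¬r is false at 4.
      At 4: □r requires r at every successor {0, 1, 2, 3, 4}.
        r fails at 0, so □r is false at 4.

Yes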